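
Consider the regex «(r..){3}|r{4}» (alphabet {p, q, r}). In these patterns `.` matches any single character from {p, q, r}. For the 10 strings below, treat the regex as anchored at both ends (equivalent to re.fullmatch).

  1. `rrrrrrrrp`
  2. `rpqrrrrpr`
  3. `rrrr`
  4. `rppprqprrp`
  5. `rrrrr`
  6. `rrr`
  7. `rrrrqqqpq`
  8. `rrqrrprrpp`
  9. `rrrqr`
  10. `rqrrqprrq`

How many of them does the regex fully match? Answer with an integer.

4

1 → match
2 → match
3 → match
4 → no match
5 → no match
6 → no match
7 → no match
8 → no match
9 → no match
10 → match
Total matched: 4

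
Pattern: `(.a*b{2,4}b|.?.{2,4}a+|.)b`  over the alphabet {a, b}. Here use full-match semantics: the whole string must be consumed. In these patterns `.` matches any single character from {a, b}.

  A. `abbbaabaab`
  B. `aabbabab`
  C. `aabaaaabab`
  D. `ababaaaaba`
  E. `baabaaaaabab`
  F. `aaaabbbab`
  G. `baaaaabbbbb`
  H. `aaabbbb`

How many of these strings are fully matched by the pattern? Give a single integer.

A. `abbbaabaab` → no match
B. `aabbabab` → no match
C. `aabaaaabab` → no match
D. `ababaaaaba` → no match — must end with `b`
E. `baabaaaaabab` → no match
F. `aaaabbbab` → no match
G. `baaaaabbbbb` → match
H. `aaabbbb` → match
Total matched: 2

2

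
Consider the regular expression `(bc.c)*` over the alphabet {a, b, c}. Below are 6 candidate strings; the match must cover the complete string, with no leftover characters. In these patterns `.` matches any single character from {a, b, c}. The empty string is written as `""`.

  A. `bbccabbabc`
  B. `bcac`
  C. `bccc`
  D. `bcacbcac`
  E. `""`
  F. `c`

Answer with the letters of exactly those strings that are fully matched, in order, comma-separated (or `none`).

A → no match
B → match
C → match
D → match
E → match
F → no match

B, C, D, E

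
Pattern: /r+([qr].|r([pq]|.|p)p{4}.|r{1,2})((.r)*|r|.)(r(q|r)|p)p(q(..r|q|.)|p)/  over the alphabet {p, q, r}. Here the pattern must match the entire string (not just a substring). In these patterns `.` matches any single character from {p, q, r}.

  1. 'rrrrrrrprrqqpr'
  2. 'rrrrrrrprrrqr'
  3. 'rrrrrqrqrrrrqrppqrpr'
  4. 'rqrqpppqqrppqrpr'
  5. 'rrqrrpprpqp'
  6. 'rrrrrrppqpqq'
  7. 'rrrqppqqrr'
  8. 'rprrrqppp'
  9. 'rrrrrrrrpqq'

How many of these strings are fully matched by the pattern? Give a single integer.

1 → no match
2 → no match
3 → no match
4 → no match
5 → no match
6 → no match
7 → match
8 → no match
9 → match
Total matched: 2

2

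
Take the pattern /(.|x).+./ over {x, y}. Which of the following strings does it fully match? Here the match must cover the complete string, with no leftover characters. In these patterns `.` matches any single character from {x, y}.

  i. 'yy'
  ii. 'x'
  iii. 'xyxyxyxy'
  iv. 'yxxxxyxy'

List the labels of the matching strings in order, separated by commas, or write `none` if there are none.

iii, iv

i. 'yy' → no match
ii. 'x' → no match
iii. 'xyxyxyxy' → match
iv. 'yxxxxyxy' → match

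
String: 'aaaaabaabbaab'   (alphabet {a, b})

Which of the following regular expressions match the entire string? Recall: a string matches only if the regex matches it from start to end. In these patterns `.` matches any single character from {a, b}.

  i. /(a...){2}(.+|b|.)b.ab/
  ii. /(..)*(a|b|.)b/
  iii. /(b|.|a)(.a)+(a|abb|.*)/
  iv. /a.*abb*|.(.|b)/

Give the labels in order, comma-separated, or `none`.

i → match
ii → no match
iii → match
iv → match

i, iii, iv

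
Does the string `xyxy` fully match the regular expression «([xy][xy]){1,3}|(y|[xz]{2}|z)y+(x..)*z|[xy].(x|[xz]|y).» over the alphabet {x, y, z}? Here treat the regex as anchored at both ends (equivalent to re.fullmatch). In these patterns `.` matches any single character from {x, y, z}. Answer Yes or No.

Yes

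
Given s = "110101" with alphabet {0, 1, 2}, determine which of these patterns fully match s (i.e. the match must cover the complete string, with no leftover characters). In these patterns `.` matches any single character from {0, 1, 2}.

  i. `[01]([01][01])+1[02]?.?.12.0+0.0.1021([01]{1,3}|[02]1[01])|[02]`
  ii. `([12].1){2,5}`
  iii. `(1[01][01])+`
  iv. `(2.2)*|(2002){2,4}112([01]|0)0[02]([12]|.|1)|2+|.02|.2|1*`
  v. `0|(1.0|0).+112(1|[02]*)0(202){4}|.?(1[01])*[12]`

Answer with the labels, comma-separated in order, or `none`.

i → no match
ii → no match
iii → match
iv → no match
v → match

iii, v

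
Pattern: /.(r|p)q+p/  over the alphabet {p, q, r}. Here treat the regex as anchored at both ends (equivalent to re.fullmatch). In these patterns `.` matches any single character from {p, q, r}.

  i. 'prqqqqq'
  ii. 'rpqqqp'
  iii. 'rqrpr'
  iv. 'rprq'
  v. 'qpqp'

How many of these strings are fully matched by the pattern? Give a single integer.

2

i → no match — must end with 'qp'
ii → match
iii → no match — must end with 'qp'
iv → no match — must end with 'qp'
v → match
Total matched: 2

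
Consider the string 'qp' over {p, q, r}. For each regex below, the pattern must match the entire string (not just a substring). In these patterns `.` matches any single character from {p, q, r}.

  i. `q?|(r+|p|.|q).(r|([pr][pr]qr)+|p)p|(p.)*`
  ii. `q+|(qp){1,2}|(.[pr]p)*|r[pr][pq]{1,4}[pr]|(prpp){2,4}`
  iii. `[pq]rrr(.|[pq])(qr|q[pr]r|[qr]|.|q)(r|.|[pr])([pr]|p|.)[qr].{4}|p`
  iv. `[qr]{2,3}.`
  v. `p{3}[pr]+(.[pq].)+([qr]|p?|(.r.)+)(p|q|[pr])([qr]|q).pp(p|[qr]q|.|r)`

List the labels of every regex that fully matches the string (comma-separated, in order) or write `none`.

ii

i → no match
ii → match
iii → no match
iv → no match
v → no match — must start with 'p'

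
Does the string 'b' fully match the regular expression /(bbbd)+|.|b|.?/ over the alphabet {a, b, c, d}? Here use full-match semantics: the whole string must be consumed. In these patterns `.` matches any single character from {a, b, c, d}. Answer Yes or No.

Yes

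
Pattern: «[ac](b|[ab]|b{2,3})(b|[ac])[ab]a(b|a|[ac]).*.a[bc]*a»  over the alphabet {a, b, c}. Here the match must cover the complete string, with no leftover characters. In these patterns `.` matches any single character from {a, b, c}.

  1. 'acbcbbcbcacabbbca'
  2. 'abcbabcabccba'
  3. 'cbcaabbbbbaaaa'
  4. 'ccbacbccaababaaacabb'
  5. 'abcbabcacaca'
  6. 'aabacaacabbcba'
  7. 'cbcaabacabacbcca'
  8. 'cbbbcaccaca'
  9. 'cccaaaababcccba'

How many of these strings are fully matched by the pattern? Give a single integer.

1 → no match
2 → match
3 → match
4 → no match — must end with 'a'
5 → match
6 → no match
7 → match
8 → no match
9 → no match
Total matched: 4

4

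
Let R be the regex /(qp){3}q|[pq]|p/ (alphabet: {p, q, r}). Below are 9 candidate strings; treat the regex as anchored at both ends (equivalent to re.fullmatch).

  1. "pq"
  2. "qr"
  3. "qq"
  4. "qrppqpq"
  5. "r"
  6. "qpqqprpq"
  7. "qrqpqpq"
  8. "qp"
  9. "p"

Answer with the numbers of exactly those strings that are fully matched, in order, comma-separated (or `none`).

9

1. "pq" → no match
2. "qr" → no match
3. "qq" → no match
4. "qrppqpq" → no match
5. "r" → no match
6. "qpqqprpq" → no match
7. "qrqpqpq" → no match
8. "qp" → no match
9. "p" → match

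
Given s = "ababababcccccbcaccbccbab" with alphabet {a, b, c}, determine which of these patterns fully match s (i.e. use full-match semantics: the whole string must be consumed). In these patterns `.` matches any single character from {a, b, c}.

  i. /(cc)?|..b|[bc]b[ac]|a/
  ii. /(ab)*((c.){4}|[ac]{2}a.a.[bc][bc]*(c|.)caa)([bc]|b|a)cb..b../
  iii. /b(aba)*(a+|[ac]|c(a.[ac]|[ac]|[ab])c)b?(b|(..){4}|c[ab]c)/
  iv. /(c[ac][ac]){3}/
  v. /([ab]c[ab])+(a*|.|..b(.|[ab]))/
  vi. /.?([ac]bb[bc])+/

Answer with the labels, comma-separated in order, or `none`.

i → no match
ii → match
iii → no match — must start with "b"
iv → no match — must start with "c"
v → no match
vi → no match

ii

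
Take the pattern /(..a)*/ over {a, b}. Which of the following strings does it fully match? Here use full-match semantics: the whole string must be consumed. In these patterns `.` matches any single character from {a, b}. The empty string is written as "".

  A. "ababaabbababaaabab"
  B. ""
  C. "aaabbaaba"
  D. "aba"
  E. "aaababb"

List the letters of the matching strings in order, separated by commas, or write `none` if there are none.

A → no match
B. "" → match
C. "aaabbaaba" → match
D. "aba" → match
E. "aaababb" → no match

B, C, D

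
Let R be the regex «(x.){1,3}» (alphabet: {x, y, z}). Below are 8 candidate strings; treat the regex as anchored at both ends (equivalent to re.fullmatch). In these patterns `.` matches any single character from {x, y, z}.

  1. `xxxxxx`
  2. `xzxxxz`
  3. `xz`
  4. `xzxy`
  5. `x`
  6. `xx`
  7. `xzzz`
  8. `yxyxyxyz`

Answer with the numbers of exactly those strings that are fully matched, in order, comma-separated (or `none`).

1, 2, 3, 4, 6

1. `xxxxxx` → match
2. `xzxxxz` → match
3. `xz` → match
4. `xzxy` → match
5. `x` → no match
6. `xx` → match
7. `xzzz` → no match
8. `yxyxyxyz` → no match — must start with `x`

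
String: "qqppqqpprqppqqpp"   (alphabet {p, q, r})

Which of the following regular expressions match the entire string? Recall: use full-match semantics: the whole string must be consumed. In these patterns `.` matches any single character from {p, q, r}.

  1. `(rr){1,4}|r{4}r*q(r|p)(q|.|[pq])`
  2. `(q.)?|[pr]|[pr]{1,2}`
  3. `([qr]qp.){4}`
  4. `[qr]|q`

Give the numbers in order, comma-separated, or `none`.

1 → no match
2 → no match
3 → match
4 → no match

3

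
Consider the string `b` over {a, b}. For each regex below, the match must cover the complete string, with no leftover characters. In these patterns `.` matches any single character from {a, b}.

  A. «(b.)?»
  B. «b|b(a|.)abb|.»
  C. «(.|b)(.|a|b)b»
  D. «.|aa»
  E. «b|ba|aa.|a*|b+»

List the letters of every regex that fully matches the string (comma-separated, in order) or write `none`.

B, D, E

A → no match
B → match
C → no match
D → match
E → match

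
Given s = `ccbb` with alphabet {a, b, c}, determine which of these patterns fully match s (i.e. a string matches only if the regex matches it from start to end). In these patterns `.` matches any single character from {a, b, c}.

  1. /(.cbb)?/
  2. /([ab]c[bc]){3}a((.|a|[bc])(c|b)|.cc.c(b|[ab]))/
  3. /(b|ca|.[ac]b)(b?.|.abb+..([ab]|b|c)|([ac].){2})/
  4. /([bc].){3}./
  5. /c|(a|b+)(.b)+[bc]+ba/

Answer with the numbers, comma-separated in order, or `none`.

1, 3

1 → match
2 → no match
3 → match
4 → no match
5 → no match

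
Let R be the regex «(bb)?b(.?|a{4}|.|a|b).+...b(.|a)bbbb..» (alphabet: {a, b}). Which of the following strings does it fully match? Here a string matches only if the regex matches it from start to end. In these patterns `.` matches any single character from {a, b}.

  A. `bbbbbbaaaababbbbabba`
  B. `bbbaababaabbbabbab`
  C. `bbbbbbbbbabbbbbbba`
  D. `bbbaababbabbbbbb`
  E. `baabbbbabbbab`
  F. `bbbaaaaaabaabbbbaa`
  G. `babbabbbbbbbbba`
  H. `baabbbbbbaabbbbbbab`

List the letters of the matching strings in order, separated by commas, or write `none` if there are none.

C, D, G, H

A → no match
B → no match
C → match
D → match
E → no match
F → no match
G → match
H → match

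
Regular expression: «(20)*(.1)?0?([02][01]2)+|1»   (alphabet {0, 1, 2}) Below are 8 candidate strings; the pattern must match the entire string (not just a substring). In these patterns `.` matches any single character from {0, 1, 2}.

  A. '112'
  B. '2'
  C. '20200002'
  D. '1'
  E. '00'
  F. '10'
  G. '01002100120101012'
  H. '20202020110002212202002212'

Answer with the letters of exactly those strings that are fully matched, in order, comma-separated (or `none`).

C, D, H

A. '112' → no match
B. '2' → no match
C. '20200002' → match
D. '1' → match
E. '00' → no match
F. '10' → no match
G → no match
H → match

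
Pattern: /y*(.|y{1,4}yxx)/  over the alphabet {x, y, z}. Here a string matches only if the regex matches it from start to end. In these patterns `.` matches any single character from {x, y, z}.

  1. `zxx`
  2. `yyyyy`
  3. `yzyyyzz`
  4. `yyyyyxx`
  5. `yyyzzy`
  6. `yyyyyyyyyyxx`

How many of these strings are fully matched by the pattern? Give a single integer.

3

1 → no match
2 → match
3 → no match
4 → match
5 → no match
6 → match
Total matched: 3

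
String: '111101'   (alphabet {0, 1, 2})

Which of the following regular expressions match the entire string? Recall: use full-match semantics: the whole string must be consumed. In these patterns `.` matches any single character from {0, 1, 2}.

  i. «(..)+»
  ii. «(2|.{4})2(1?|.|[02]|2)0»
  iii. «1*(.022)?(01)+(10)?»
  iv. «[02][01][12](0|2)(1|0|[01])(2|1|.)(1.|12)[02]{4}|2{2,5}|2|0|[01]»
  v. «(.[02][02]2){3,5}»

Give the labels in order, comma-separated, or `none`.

i, iii

i → match
ii → no match — must end with '0'
iii → match
iv → no match
v → no match — must end with '2'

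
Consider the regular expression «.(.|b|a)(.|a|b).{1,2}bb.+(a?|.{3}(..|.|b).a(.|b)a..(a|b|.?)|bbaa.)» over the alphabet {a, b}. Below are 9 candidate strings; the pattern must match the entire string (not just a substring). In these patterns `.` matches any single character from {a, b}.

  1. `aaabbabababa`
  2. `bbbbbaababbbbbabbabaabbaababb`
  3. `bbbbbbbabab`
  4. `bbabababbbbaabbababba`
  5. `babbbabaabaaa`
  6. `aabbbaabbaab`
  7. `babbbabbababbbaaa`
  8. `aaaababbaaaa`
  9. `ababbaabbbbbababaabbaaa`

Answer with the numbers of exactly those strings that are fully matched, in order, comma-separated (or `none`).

1 → no match
2 → no match
3 → match
4 → no match
5 → no match
6 → no match
7 → no match
8 → no match
9 → no match

3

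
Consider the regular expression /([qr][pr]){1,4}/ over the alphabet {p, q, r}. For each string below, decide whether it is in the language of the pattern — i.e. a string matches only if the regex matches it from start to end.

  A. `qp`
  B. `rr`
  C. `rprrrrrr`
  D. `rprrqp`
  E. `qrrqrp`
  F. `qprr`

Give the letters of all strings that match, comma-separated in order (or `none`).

A, B, C, D, F

A → match
B → match
C → match
D → match
E → no match
F → match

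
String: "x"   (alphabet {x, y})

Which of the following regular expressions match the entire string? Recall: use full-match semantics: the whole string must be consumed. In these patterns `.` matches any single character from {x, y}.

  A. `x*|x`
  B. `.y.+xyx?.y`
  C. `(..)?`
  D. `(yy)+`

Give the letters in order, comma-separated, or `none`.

A

A → match
B → no match — must end with "y"
C → no match
D → no match — must start with "yy"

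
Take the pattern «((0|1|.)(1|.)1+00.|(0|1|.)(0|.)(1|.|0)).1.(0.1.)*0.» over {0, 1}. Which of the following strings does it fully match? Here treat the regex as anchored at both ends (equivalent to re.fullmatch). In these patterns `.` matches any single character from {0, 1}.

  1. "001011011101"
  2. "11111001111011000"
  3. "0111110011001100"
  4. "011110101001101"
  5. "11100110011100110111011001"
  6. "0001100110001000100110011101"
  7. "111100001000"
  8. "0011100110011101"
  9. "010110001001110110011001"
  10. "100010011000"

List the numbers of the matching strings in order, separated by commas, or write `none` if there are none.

1. "001011011101" → match
2 → match
3 → match
4 → no match
5 → no match
6 → match
7. "111100001000" → match
8 → match
9 → match
10. "100010011000" → match

1, 2, 3, 6, 7, 8, 9, 10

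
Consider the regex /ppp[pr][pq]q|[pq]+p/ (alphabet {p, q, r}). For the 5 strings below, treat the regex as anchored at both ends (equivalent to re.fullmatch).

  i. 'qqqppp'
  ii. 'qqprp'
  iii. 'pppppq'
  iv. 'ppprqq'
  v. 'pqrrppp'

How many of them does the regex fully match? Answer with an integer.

3

i. 'qqqppp' → match
ii. 'qqprp' → no match
iii. 'pppppq' → match
iv. 'ppprqq' → match
v. 'pqrrppp' → no match
Total matched: 3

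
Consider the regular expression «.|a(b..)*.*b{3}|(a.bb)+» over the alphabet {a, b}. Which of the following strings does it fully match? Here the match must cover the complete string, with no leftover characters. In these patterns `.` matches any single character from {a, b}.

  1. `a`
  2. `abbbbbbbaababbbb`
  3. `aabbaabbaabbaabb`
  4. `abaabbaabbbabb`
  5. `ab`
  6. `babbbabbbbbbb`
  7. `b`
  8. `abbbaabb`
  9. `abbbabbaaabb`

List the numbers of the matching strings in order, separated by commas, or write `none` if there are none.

1, 2, 3, 7, 8

1 → match
2 → match
3 → match
4 → no match
5 → no match
6 → no match
7 → match
8 → match
9 → no match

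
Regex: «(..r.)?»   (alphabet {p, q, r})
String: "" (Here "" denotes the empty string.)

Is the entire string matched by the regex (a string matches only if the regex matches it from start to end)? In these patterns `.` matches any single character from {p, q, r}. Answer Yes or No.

Yes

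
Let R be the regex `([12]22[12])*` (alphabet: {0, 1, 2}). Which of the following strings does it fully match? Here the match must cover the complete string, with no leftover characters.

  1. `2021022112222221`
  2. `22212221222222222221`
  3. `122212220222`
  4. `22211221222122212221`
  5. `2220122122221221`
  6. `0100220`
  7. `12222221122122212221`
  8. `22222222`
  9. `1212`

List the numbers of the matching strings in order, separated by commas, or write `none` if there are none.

2, 4, 7, 8

1 → no match
2 → match
3 → no match
4 → match
5 → no match
6 → no match
7 → match
8 → match
9 → no match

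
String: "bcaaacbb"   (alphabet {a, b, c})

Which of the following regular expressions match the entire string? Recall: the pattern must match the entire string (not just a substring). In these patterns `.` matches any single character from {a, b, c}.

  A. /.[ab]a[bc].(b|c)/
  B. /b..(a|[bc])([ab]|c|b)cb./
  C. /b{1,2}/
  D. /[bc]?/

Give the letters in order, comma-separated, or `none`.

A → no match
B → match
C → no match
D → no match

B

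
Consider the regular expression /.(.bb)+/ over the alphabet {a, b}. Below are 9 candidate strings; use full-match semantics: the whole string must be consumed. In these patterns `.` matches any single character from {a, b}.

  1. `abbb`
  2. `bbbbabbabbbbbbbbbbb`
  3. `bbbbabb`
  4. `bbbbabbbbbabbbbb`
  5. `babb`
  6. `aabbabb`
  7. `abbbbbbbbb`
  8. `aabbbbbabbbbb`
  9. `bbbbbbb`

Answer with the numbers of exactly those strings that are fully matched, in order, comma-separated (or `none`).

1, 2, 3, 4, 5, 6, 7, 8, 9

1 → match
2 → match
3 → match
4 → match
5 → match
6 → match
7 → match
8 → match
9 → match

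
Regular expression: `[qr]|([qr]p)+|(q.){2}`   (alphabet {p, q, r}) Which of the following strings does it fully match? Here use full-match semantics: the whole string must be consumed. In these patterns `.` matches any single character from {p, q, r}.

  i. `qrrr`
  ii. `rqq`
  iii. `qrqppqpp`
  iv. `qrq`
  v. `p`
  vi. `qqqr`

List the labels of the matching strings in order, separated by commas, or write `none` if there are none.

i → no match
ii → no match
iii → no match
iv → no match
v → no match
vi → match

vi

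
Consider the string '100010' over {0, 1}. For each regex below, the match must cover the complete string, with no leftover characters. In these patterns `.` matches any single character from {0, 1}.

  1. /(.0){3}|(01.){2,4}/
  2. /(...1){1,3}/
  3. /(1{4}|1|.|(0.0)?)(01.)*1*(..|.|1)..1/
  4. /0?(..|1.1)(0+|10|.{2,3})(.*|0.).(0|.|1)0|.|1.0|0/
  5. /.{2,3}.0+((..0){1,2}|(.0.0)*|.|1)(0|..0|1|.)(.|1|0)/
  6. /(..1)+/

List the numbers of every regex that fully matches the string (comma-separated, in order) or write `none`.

1 → match
2 → no match — must end with '1'
3 → no match — must end with '1'
4 → match
5 → match
6 → no match — must end with '1'

1, 4, 5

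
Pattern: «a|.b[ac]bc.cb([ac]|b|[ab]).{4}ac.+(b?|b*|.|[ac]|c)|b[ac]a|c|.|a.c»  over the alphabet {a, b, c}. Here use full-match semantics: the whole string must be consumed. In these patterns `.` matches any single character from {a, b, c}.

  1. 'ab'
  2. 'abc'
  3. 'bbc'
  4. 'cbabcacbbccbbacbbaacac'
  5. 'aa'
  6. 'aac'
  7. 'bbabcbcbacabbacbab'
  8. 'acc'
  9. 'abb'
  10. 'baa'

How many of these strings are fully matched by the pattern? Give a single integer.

6

1 → no match
2 → match
3 → no match
4 → match
5 → no match
6 → match
7 → match
8 → match
9 → no match
10 → match
Total matched: 6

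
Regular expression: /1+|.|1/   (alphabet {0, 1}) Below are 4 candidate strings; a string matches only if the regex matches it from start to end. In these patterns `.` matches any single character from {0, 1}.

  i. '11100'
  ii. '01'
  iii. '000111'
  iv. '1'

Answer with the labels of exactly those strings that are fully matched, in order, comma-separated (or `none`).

iv

i → no match
ii → no match
iii → no match
iv → match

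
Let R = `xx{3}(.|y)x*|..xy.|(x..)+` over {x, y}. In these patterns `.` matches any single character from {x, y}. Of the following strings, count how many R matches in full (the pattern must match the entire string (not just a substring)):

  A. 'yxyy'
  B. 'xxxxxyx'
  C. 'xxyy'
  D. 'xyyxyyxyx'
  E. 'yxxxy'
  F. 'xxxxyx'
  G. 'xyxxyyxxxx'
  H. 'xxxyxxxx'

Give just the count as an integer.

2

A → no match
B → no match
C → no match
D → match
E → no match
F → match
G → no match
H → no match
Total matched: 2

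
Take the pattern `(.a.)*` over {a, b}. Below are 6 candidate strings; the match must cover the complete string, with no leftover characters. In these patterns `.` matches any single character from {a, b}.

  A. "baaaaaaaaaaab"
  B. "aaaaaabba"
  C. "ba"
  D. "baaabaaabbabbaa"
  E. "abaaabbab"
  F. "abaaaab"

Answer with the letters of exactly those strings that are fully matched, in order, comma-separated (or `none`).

none

A → no match
B → no match
C → no match
D → no match
E → no match
F → no match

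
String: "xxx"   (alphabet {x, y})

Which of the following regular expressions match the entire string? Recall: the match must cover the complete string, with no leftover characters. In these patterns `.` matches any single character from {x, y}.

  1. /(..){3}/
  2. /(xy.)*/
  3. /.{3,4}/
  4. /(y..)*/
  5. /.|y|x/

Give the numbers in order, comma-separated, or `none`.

3

1 → no match
2 → no match
3 → match
4 → no match
5 → no match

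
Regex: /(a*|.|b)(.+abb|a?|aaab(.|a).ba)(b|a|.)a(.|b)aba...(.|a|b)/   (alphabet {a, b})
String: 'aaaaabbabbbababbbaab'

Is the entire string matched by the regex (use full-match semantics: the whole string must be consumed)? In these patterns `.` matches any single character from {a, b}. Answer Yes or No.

No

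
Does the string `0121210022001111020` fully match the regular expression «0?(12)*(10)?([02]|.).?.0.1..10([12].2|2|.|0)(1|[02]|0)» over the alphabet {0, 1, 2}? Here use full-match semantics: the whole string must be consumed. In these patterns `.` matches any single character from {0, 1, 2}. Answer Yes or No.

Yes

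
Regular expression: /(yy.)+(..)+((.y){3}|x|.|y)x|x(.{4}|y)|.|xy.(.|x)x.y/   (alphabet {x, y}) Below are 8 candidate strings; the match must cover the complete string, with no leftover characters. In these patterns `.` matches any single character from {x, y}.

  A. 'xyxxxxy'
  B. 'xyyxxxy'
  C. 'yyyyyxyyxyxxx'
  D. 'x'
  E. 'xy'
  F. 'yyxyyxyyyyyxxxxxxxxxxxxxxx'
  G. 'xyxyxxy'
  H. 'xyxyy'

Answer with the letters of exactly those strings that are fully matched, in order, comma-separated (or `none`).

A, B, C, D, E, F, G, H

A → match
B → match
C → match
D → match
E → match
F → match
G → match
H → match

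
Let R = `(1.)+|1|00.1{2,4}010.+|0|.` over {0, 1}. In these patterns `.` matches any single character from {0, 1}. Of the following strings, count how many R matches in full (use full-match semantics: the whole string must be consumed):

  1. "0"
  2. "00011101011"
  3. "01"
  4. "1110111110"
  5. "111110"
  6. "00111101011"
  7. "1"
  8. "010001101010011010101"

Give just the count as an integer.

6

1 → match
2 → match
3 → no match
4 → match
5 → match
6 → match
7 → match
8 → no match
Total matched: 6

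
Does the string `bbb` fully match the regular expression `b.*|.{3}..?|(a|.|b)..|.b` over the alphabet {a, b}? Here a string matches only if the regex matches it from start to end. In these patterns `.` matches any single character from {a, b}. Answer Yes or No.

Yes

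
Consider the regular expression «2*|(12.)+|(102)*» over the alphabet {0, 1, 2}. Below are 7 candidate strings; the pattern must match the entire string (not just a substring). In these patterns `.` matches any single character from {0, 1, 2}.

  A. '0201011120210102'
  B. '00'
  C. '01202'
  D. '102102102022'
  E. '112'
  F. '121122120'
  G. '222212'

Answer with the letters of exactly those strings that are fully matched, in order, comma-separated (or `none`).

F

A → no match
B → no match
C → no match
D → no match
E → no match
F → match
G → no match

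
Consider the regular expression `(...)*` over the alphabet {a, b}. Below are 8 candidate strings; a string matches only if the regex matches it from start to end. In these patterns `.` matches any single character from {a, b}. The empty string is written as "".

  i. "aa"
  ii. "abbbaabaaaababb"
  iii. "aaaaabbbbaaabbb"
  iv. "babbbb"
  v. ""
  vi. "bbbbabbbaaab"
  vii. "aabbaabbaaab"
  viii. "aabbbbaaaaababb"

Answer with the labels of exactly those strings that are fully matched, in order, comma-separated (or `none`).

ii, iii, iv, v, vi, vii, viii

i → no match
ii → match
iii → match
iv → match
v → match
vi → match
vii → match
viii → match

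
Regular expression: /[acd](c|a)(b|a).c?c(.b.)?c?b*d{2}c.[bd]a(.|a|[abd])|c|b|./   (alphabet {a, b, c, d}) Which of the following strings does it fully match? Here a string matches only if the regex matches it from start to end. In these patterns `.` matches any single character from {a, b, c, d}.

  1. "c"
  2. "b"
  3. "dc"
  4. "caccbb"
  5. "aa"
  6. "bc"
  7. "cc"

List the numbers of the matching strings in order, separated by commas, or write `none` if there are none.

1 → match
2 → match
3 → no match
4 → no match
5 → no match
6 → no match
7 → no match

1, 2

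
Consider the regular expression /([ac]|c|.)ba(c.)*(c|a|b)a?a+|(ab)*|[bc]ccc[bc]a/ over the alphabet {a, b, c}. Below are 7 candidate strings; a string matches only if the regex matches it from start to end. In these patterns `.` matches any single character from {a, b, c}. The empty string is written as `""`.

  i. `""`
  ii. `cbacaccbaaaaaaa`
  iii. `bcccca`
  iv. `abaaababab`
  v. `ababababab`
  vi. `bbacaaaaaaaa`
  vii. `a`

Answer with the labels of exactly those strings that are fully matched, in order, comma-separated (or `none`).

i → match
ii → match
iii → match
iv → no match
v → match
vi → match
vii → no match

i, ii, iii, v, vi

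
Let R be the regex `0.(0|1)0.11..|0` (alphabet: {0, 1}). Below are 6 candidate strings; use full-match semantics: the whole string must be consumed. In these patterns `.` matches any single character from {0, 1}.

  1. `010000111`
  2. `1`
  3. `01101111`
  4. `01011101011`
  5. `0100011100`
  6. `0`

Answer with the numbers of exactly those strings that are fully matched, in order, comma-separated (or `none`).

1 → no match
2 → no match — must start with `0`
3 → no match
4 → no match
5 → no match
6 → match

6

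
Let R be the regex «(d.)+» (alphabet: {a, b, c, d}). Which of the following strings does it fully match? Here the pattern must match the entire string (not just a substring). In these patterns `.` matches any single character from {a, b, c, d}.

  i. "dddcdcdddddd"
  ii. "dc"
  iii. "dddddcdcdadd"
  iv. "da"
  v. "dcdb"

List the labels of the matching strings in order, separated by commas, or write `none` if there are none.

i, ii, iii, iv, v

i → match
ii → match
iii → match
iv → match
v → match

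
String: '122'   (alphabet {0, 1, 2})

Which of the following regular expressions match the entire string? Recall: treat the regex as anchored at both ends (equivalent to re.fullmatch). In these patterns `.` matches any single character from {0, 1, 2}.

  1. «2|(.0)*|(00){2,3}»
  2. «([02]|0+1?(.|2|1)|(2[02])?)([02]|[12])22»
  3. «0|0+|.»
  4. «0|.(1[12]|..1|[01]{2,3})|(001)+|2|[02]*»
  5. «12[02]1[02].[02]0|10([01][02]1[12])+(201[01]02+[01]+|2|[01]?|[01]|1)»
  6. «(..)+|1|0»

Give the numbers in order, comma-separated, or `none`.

1 → no match
2 → match
3 → no match
4 → no match
5 → no match
6 → no match

2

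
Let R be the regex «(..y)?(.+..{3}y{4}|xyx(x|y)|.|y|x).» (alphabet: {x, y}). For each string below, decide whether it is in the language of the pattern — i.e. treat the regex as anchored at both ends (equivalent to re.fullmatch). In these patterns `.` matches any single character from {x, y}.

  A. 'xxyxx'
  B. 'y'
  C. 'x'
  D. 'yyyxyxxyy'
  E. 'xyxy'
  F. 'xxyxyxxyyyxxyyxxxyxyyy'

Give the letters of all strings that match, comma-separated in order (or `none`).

A

A. 'xxyxx' → match
B. 'y' → no match
C. 'x' → no match
D. 'yyyxyxxyy' → no match
E. 'xyxy' → no match
F → no match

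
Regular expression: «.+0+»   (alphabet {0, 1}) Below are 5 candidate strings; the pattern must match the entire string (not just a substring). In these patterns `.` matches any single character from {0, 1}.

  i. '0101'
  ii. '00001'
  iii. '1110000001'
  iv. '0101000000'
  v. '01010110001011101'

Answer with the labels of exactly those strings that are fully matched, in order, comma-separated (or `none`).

iv

i → no match — must end with '0'
ii → no match — must end with '0'
iii → no match — must end with '0'
iv → match
v → no match — must end with '0'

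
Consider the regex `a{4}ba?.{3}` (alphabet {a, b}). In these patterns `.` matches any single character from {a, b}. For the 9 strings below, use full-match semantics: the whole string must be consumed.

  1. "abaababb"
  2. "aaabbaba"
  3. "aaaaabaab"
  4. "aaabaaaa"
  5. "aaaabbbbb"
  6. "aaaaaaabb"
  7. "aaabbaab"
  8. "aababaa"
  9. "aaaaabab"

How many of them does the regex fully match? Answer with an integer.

0

1. "abaababb" → no match
2. "aaabbaba" → no match
3. "aaaaabaab" → no match
4. "aaabaaaa" → no match
5. "aaaabbbbb" → no match
6. "aaaaaaabb" → no match
7. "aaabbaab" → no match
8. "aababaa" → no match
9. "aaaaabab" → no match
Total matched: 0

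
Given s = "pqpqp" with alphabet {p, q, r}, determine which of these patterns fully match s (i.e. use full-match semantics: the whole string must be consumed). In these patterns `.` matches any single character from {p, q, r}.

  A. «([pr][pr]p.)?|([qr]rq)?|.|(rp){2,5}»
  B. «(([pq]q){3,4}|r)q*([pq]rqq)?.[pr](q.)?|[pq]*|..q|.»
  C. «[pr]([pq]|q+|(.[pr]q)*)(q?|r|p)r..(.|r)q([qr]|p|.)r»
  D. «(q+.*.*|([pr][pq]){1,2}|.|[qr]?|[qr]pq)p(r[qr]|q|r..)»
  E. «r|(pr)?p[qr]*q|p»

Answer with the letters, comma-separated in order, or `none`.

B

A → no match
B → match
C → no match — must end with "r"
D → no match
E → no match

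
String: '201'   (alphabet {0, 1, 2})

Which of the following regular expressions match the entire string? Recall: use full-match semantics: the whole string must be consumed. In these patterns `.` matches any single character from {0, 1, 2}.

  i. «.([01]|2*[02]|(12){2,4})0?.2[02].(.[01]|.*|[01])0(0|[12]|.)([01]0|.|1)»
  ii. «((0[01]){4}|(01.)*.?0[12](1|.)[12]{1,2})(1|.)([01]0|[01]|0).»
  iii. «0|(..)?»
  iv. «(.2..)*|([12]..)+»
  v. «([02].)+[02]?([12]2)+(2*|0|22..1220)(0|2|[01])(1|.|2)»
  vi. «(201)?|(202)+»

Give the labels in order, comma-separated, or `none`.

iv, vi

i → no match
ii → no match
iii → no match
iv → match
v → no match
vi → match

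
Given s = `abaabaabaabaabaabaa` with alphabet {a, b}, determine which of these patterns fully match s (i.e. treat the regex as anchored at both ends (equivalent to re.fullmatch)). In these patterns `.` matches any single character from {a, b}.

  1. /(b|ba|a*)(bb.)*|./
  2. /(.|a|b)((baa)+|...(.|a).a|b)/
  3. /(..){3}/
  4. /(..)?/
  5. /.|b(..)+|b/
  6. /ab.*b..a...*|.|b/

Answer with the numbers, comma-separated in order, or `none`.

1 → no match
2 → match
3 → no match
4 → no match
5 → no match
6 → no match

2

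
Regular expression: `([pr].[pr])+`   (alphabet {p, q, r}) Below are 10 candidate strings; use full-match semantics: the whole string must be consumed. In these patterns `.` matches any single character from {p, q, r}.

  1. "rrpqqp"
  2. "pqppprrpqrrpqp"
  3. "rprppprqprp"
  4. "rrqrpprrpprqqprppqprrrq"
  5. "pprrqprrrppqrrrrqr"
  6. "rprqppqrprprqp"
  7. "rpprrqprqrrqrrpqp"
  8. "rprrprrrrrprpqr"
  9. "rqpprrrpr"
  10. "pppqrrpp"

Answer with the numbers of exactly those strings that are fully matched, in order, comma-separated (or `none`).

1 → no match
2 → no match
3 → no match
4 → no match
5 → no match
6 → no match
7 → no match
8 → match
9 → match
10 → no match

8, 9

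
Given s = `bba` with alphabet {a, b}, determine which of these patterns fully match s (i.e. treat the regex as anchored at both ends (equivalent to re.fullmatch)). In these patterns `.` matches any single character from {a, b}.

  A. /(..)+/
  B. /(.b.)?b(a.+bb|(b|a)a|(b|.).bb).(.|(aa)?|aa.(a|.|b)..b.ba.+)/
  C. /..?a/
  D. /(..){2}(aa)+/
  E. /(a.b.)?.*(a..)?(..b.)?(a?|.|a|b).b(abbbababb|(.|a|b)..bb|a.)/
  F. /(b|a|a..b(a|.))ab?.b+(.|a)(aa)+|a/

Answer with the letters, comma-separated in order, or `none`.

A → no match
B → no match
C → match
D → no match — must end with `aa`
E → no match
F → no match

C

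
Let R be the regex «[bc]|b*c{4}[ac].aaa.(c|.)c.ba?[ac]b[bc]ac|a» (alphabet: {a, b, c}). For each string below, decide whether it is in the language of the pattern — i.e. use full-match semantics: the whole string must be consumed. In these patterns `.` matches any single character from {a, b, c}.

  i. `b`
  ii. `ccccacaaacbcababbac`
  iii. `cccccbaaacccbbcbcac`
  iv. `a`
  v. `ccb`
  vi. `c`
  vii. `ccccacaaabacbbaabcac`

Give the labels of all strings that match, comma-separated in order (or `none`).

i, ii, iii, iv, vi, vii

i → match
ii → match
iii → match
iv → match
v → no match
vi → match
vii → match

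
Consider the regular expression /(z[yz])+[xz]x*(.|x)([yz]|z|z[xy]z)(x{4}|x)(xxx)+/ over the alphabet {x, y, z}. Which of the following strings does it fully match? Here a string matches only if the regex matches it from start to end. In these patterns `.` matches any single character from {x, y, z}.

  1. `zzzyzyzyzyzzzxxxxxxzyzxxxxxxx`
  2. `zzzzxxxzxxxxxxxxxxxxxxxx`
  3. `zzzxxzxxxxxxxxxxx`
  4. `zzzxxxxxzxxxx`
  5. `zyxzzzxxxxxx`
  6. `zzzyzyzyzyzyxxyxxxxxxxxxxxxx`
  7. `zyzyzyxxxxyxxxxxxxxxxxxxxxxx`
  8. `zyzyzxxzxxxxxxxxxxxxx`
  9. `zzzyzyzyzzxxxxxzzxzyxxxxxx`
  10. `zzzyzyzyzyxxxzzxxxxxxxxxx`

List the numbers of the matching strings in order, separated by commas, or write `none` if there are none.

1 → match
2 → match
3 → no match
4 → match
5 → no match
6 → match
7 → no match
8 → match
9 → no match
10 → match

1, 2, 4, 6, 8, 10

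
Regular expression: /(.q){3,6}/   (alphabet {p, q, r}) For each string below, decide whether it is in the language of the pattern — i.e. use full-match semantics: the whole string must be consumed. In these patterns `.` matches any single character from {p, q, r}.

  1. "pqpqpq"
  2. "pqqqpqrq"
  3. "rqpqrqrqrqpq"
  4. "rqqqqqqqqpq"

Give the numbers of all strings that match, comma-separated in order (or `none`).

1 → match
2 → match
3 → match
4 → no match

1, 2, 3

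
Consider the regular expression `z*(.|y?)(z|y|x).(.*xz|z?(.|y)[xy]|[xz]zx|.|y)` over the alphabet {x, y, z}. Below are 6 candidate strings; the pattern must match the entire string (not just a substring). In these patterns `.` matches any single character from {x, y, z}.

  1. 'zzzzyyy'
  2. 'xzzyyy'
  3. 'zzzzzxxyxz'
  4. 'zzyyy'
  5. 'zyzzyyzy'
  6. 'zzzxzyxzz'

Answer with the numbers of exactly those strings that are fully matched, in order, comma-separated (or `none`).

1. 'zzzzyyy' → match
2. 'xzzyyy' → no match
3. 'zzzzzxxyxz' → match
4. 'zzyyy' → match
5. 'zyzzyyzy' → no match
6. 'zzzxzyxzz' → no match

1, 3, 4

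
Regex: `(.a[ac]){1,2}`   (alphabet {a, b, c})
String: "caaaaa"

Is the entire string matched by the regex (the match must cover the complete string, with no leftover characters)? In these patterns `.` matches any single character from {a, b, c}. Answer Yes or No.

Yes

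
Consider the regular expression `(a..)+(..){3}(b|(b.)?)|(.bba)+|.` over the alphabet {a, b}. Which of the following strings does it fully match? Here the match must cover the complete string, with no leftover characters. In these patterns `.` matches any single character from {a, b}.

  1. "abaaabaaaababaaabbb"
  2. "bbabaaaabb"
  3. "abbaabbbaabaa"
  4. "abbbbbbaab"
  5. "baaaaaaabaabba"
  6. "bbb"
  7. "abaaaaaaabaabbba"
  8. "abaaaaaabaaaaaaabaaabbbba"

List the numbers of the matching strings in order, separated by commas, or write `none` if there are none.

1, 4

1 → match
2 → no match
3 → no match
4 → match
5 → no match
6 → no match
7 → no match
8 → no match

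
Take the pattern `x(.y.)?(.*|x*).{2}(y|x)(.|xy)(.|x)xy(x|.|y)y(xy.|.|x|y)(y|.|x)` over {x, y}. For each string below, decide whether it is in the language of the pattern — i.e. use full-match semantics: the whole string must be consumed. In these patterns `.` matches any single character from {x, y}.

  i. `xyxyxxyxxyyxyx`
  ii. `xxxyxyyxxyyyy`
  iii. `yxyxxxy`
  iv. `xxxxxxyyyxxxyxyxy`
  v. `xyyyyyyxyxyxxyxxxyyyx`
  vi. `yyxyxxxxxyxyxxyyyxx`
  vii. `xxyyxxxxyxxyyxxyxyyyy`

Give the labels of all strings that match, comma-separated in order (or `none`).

iv

i → no match
ii → no match
iii → no match — must start with `x`
iv → match
v → no match
vi → no match — must start with `x`
vii → no match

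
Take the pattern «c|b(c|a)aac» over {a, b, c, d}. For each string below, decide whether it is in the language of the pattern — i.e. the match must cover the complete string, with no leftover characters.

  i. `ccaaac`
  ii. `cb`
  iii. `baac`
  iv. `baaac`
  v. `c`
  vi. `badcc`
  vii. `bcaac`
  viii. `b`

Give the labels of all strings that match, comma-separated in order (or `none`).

i → no match
ii → no match
iii → no match
iv → match
v → match
vi → no match
vii → match
viii → no match

iv, v, vii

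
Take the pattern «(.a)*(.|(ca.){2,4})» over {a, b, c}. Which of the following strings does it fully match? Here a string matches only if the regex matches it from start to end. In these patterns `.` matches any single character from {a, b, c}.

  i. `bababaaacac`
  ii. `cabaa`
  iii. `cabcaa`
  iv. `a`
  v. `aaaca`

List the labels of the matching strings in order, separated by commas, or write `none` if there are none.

i. `bababaaacac` → match
ii. `cabaa` → match
iii. `cabcaa` → match
iv. `a` → match
v. `aaaca` → no match

i, ii, iii, iv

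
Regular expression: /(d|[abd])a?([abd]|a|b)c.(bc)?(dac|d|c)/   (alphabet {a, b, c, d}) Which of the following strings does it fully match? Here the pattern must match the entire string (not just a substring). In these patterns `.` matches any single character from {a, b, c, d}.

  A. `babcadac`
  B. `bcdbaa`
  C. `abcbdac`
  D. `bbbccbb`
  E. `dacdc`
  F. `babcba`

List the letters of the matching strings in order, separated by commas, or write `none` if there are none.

A → match
B → no match
C → match
D → no match
E → match
F → no match

A, C, E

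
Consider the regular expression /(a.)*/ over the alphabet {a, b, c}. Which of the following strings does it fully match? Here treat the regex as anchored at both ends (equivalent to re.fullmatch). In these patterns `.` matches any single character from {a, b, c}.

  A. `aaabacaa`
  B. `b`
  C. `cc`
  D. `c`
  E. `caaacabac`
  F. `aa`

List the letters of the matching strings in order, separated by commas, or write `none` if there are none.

A → match
B → no match
C → no match
D → no match
E → no match
F → match

A, F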